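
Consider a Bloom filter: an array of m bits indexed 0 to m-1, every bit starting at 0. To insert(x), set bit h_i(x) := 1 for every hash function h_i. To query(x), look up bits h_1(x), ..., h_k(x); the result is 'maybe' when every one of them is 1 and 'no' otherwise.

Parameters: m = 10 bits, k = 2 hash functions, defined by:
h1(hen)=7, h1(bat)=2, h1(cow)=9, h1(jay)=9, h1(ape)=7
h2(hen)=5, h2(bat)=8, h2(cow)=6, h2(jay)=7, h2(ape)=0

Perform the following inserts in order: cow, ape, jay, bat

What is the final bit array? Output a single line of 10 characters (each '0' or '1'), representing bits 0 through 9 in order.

Start: bits=0000000000
After insert 'cow': sets bits 6 9 -> bits=0000001001
After insert 'ape': sets bits 0 7 -> bits=1000001101
After insert 'jay': sets bits 7 9 -> bits=1000001101
After insert 'bat': sets bits 2 8 -> bits=1010001111

Answer: 1010001111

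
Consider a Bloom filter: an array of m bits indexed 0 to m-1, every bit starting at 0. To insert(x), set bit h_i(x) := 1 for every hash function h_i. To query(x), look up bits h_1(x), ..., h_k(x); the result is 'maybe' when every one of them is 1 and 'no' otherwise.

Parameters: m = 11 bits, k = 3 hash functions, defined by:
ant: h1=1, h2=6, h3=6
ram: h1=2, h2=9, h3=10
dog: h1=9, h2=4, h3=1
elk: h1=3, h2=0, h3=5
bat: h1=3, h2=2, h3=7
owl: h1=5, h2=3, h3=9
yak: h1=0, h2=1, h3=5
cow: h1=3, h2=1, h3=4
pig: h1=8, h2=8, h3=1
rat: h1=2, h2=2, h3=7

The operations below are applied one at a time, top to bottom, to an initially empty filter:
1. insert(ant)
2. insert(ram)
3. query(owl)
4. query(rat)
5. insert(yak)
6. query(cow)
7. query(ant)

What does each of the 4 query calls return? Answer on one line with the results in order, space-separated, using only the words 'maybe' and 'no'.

Answer: no no no maybe

Derivation:
Start: bits=00000000000
Op 1: insert ant -> sets bits 1 6 -> bits=01000010000
Op 2: insert ram -> sets bits 2 9 10 -> bits=01100010011
Op 3: query owl -> checks bit3=0, bit5=0, bit9=1 (has a 0) -> no
Op 4: query rat -> checks bit2=1, bit7=0 (has a 0) -> no
Op 5: insert yak -> sets bits 0 1 5 -> bits=11100110011
Op 6: query cow -> checks bit1=1, bit3=0, bit4=0 (has a 0) -> no
Op 7: query ant -> checks bit1=1, bit6=1 (all 1) -> maybe
Query results in order: no no no maybe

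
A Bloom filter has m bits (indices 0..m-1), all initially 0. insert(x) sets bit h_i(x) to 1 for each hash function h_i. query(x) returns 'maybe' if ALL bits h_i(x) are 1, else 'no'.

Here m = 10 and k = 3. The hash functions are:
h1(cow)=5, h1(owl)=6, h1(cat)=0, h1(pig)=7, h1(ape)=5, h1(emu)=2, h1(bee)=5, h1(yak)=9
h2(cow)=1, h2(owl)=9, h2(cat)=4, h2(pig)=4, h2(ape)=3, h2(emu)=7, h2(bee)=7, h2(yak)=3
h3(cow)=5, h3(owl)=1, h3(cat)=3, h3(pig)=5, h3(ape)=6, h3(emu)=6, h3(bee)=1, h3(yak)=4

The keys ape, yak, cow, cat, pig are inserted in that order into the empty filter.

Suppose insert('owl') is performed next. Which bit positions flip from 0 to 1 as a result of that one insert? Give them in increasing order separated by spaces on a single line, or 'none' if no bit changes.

Start: bits=0000000000
After insert 'ape': sets bits 3 5 6 -> bits=0001011000
After insert 'yak': sets bits 3 4 9 -> bits=0001111001
After insert 'cow': sets bits 1 5 -> bits=0101111001
After insert 'cat': sets bits 0 3 4 -> bits=1101111001
After insert 'pig': sets bits 4 5 7 -> bits=1101111101
insert 'owl' would touch bits 1 6 9; currently bit1=1, bit6=1, bit9=1
Bits that are 0 among those (would change 0->1): none

Answer: none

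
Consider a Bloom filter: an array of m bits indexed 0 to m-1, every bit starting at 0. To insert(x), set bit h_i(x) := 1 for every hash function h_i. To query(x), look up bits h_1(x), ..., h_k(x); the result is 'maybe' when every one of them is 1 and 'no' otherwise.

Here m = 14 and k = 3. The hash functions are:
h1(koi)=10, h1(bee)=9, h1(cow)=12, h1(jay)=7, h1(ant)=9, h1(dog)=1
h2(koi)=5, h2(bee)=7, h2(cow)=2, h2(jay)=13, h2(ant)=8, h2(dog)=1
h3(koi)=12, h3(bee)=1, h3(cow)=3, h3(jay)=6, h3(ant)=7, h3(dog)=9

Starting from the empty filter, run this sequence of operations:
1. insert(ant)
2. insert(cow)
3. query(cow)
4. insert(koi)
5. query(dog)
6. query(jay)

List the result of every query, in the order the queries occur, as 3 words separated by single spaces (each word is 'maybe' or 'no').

Start: bits=00000000000000
Op 1: insert ant -> sets bits 7 8 9 -> bits=00000001110000
Op 2: insert cow -> sets bits 2 3 12 -> bits=00110001110010
Op 3: query cow -> checks bit2=1, bit3=1, bit12=1 (all 1) -> maybe
Op 4: insert koi -> sets bits 5 10 12 -> bits=00110101111010
Op 5: query dog -> checks bit1=0, bit9=1 (has a 0) -> no
Op 6: query jay -> checks bit6=0, bit7=1, bit13=0 (has a 0) -> no
Query results in order: maybe no no

Answer: maybe no no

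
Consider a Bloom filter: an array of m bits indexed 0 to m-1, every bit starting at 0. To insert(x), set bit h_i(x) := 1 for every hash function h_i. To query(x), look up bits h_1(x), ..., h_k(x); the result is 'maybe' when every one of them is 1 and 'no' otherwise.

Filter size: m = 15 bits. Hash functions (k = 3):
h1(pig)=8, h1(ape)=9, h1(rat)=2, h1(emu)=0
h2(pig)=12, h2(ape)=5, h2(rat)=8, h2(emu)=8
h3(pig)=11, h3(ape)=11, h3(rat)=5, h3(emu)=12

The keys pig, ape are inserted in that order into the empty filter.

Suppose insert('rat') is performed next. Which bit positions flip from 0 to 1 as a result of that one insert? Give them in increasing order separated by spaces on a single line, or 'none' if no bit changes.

Answer: 2

Derivation:
Start: bits=000000000000000
After insert 'pig': sets bits 8 11 12 -> bits=000000001001100
After insert 'ape': sets bits 5 9 11 -> bits=000001001101100
insert 'rat' would touch bits 2 5 8; currently bit2=0, bit5=1, bit8=1
Bits that are 0 among those (would change 0->1): 2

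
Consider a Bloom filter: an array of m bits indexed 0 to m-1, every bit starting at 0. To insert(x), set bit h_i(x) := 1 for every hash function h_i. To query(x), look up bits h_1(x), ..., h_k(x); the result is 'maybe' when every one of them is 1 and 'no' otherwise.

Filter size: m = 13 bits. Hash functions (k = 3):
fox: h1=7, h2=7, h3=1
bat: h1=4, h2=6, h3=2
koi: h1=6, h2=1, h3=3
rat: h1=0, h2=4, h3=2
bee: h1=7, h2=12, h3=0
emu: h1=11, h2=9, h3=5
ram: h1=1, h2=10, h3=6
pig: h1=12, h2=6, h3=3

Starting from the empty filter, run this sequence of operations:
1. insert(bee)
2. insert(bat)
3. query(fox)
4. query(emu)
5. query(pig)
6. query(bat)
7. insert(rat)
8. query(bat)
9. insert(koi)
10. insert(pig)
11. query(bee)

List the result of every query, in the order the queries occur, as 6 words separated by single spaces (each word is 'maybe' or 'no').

Answer: no no no maybe maybe maybe

Derivation:
Start: bits=0000000000000
Op 1: insert bee -> sets bits 0 7 12 -> bits=1000000100001
Op 2: insert bat -> sets bits 2 4 6 -> bits=1010101100001
Op 3: query fox -> checks bit1=0, bit7=1 (has a 0) -> no
Op 4: query emu -> checks bit5=0, bit9=0, bit11=0 (has a 0) -> no
Op 5: query pig -> checks bit3=0, bit6=1, bit12=1 (has a 0) -> no
Op 6: query bat -> checks bit2=1, bit4=1, bit6=1 (all 1) -> maybe
Op 7: insert rat -> sets bits 0 2 4 -> bits=1010101100001
Op 8: query bat -> checks bit2=1, bit4=1, bit6=1 (all 1) -> maybe
Op 9: insert koi -> sets bits 1 3 6 -> bits=1111101100001
Op 10: insert pig -> sets bits 3 6 12 -> bits=1111101100001
Op 11: query bee -> checks bit0=1, bit7=1, bit12=1 (all 1) -> maybe
Query results in order: no no no maybe maybe maybe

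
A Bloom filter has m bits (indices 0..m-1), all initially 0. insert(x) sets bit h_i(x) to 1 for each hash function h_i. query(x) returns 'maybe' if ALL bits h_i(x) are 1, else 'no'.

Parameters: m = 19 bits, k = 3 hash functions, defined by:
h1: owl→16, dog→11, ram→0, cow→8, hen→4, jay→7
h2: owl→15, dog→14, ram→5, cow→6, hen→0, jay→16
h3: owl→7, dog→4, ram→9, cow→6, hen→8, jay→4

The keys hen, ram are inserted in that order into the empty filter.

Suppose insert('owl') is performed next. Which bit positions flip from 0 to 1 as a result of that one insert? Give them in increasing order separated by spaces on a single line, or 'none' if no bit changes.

Start: bits=0000000000000000000
After insert 'hen': sets bits 0 4 8 -> bits=1000100010000000000
After insert 'ram': sets bits 0 5 9 -> bits=1000110011000000000
insert 'owl' would touch bits 7 15 16; currently bit7=0, bit15=0, bit16=0
Bits that are 0 among those (would change 0->1): 7 15 16

Answer: 7 15 16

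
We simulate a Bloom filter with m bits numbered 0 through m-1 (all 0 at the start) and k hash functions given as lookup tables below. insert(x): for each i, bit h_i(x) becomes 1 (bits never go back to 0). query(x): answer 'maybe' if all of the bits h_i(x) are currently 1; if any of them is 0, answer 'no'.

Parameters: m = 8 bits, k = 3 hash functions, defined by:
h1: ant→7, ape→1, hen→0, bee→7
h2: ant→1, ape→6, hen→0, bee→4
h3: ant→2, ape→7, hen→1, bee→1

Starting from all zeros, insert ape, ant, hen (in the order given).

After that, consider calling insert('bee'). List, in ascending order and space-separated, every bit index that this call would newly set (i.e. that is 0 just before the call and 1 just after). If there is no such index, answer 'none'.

Answer: 4

Derivation:
Start: bits=00000000
After insert 'ape': sets bits 1 6 7 -> bits=01000011
After insert 'ant': sets bits 1 2 7 -> bits=01100011
After insert 'hen': sets bits 0 1 -> bits=11100011
insert 'bee' would touch bits 1 4 7; currently bit1=1, bit4=0, bit7=1
Bits that are 0 among those (would change 0->1): 4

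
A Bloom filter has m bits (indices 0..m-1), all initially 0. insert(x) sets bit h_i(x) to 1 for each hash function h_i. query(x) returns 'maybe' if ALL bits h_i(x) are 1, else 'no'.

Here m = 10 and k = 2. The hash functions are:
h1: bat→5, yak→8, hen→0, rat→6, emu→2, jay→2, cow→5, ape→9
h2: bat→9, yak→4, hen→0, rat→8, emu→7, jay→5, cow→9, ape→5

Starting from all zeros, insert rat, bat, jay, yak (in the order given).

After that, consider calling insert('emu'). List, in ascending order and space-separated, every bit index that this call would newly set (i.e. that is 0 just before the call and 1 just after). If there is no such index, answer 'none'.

Answer: 7

Derivation:
Start: bits=0000000000
After insert 'rat': sets bits 6 8 -> bits=0000001010
After insert 'bat': sets bits 5 9 -> bits=0000011011
After insert 'jay': sets bits 2 5 -> bits=0010011011
After insert 'yak': sets bits 4 8 -> bits=0010111011
insert 'emu' would touch bits 2 7; currently bit2=1, bit7=0
Bits that are 0 among those (would change 0->1): 7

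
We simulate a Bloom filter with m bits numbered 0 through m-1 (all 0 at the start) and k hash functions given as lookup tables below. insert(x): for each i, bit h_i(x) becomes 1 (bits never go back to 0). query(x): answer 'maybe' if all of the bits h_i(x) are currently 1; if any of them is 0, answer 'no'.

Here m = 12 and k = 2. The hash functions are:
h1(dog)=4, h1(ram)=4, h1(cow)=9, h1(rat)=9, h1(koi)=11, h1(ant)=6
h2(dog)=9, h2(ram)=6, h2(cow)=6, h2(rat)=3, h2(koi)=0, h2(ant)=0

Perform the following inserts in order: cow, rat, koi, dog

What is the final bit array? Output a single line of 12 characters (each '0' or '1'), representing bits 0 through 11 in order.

Answer: 100110100101

Derivation:
Start: bits=000000000000
After insert 'cow': sets bits 6 9 -> bits=000000100100
After insert 'rat': sets bits 3 9 -> bits=000100100100
After insert 'koi': sets bits 0 11 -> bits=100100100101
After insert 'dog': sets bits 4 9 -> bits=100110100101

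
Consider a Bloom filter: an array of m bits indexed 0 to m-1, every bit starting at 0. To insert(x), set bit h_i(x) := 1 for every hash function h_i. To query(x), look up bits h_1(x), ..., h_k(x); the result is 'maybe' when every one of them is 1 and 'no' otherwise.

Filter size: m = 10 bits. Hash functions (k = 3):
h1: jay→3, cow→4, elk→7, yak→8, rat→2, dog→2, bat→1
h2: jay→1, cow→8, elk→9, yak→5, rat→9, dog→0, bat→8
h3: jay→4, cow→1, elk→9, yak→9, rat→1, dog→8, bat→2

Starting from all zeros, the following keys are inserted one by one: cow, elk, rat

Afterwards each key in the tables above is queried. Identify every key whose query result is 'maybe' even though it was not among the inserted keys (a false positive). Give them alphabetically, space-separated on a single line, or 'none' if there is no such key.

Start: bits=0000000000
After insert 'cow': sets bits 1 4 8 -> bits=0100100010
After insert 'elk': sets bits 7 9 -> bits=0100100111
After insert 'rat': sets bits 1 2 9 -> bits=0110100111
Not inserted: bat dog jay yak — query each against bits=0110100111:
query bat: checks bit1=1, bit2=1, bit8=1 (all 1) -> maybe => FALSE POSITIVE
query dog: checks bit0=0, bit2=1, bit8=1 (has a 0) -> no => not a false positive
query jay: checks bit1=1, bit3=0, bit4=1 (has a 0) -> no => not a false positive
query yak: checks bit5=0, bit8=1, bit9=1 (has a 0) -> no => not a false positive
False positives (alphabetical): bat

Answer: bat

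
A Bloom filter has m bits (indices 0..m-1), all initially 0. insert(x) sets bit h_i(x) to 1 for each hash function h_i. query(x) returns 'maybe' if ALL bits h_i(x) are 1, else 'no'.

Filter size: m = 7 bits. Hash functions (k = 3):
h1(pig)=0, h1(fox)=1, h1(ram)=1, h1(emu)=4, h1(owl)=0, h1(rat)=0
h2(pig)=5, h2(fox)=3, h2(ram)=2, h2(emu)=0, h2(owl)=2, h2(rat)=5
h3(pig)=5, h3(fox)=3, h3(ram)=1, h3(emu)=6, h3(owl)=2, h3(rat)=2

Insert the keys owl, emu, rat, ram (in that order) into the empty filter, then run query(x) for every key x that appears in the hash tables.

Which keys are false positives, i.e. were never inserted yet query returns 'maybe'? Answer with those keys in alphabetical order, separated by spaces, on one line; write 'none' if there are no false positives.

Answer: pig

Derivation:
Start: bits=0000000
After insert 'owl': sets bits 0 2 -> bits=1010000
After insert 'emu': sets bits 0 4 6 -> bits=1010101
After insert 'rat': sets bits 0 2 5 -> bits=1010111
After insert 'ram': sets bits 1 2 -> bits=1110111
Not inserted: fox pig — query each against bits=1110111:
query fox: checks bit1=1, bit3=0 (has a 0) -> no => not a false positive
query pig: checks bit0=1, bit5=1 (all 1) -> maybe => FALSE POSITIVE
False positives (alphabetical): pig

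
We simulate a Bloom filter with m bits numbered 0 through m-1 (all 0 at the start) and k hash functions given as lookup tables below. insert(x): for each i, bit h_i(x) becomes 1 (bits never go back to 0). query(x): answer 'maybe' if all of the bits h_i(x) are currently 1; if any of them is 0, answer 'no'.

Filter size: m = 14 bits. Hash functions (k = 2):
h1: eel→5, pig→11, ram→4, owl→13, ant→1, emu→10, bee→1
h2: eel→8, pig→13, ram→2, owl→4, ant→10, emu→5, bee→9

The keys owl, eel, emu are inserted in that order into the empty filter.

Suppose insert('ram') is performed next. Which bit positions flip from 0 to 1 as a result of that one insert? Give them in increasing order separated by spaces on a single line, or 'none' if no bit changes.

Start: bits=00000000000000
After insert 'owl': sets bits 4 13 -> bits=00001000000001
After insert 'eel': sets bits 5 8 -> bits=00001100100001
After insert 'emu': sets bits 5 10 -> bits=00001100101001
insert 'ram' would touch bits 2 4; currently bit2=0, bit4=1
Bits that are 0 among those (would change 0->1): 2

Answer: 2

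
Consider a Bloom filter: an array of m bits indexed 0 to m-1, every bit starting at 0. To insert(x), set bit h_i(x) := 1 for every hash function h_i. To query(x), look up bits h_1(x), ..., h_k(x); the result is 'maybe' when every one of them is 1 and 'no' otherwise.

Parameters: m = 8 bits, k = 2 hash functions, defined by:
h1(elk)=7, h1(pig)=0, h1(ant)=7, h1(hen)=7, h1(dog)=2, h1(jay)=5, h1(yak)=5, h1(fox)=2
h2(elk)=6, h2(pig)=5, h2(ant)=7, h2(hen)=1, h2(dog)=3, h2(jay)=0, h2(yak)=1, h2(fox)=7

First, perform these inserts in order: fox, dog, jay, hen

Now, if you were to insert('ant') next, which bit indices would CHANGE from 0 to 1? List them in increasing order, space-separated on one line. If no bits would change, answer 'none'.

Answer: none

Derivation:
Start: bits=00000000
After insert 'fox': sets bits 2 7 -> bits=00100001
After insert 'dog': sets bits 2 3 -> bits=00110001
After insert 'jay': sets bits 0 5 -> bits=10110101
After insert 'hen': sets bits 1 7 -> bits=11110101
insert 'ant' would touch bits 7; currently bit7=1
Bits that are 0 among those (would change 0->1): none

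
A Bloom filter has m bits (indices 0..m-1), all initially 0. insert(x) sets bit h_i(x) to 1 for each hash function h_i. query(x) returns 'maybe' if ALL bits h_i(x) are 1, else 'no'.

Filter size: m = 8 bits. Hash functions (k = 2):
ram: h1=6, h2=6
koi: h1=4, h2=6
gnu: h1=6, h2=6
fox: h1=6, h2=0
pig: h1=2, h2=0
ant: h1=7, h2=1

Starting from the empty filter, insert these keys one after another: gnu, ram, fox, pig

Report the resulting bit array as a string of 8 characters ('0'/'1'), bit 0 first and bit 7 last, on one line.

Answer: 10100010

Derivation:
Start: bits=00000000
After insert 'gnu': sets bits 6 -> bits=00000010
After insert 'ram': sets bits 6 -> bits=00000010
After insert 'fox': sets bits 0 6 -> bits=10000010
After insert 'pig': sets bits 0 2 -> bits=10100010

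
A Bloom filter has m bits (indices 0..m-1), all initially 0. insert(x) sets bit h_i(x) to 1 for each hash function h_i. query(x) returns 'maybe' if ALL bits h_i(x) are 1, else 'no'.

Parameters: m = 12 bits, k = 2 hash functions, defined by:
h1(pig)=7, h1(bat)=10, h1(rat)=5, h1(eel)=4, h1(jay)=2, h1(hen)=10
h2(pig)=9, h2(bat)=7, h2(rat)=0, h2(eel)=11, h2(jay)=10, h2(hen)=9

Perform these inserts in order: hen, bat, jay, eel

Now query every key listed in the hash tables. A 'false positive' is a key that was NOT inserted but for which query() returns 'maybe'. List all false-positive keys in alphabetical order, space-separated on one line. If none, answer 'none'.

Start: bits=000000000000
After insert 'hen': sets bits 9 10 -> bits=000000000110
After insert 'bat': sets bits 7 10 -> bits=000000010110
After insert 'jay': sets bits 2 10 -> bits=001000010110
After insert 'eel': sets bits 4 11 -> bits=001010010111
Not inserted: pig rat — query each against bits=001010010111:
query pig: checks bit7=1, bit9=1 (all 1) -> maybe => FALSE POSITIVE
query rat: checks bit0=0, bit5=0 (has a 0) -> no => not a false positive
False positives (alphabetical): pig

Answer: pig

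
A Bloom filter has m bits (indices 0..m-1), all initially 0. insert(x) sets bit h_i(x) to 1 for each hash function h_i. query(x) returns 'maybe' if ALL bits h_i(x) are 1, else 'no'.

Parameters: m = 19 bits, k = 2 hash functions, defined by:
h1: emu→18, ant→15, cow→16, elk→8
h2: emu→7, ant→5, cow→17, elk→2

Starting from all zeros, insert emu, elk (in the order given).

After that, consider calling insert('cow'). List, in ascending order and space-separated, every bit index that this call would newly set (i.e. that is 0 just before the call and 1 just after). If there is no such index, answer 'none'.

Start: bits=0000000000000000000
After insert 'emu': sets bits 7 18 -> bits=0000000100000000001
After insert 'elk': sets bits 2 8 -> bits=0010000110000000001
insert 'cow' would touch bits 16 17; currently bit16=0, bit17=0
Bits that are 0 among those (would change 0->1): 16 17

Answer: 16 17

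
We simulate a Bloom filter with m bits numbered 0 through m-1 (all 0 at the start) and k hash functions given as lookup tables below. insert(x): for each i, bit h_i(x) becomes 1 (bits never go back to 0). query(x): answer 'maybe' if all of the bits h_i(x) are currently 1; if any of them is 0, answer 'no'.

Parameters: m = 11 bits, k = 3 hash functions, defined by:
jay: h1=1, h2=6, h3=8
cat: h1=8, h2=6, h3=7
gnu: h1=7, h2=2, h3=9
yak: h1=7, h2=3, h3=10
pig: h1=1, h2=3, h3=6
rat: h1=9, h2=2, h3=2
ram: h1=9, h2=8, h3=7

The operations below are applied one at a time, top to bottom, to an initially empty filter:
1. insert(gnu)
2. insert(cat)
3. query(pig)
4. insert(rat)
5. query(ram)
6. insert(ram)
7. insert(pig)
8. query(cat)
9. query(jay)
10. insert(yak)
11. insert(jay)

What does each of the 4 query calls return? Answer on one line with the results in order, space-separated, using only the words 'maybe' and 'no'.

Start: bits=00000000000
Op 1: insert gnu -> sets bits 2 7 9 -> bits=00100001010
Op 2: insert cat -> sets bits 6 7 8 -> bits=00100011110
Op 3: query pig -> checks bit1=0, bit3=0, bit6=1 (has a 0) -> no
Op 4: insert rat -> sets bits 2 9 -> bits=00100011110
Op 5: query ram -> checks bit7=1, bit8=1, bit9=1 (all 1) -> maybe
Op 6: insert ram -> sets bits 7 8 9 -> bits=00100011110
Op 7: insert pig -> sets bits 1 3 6 -> bits=01110011110
Op 8: query cat -> checks bit6=1, bit7=1, bit8=1 (all 1) -> maybe
Op 9: query jay -> checks bit1=1, bit6=1, bit8=1 (all 1) -> maybe
Op 10: insert yak -> sets bits 3 7 10 -> bits=01110011111
Op 11: insert jay -> sets bits 1 6 8 -> bits=01110011111
Query results in order: no maybe maybe maybe

Answer: no maybe maybe maybe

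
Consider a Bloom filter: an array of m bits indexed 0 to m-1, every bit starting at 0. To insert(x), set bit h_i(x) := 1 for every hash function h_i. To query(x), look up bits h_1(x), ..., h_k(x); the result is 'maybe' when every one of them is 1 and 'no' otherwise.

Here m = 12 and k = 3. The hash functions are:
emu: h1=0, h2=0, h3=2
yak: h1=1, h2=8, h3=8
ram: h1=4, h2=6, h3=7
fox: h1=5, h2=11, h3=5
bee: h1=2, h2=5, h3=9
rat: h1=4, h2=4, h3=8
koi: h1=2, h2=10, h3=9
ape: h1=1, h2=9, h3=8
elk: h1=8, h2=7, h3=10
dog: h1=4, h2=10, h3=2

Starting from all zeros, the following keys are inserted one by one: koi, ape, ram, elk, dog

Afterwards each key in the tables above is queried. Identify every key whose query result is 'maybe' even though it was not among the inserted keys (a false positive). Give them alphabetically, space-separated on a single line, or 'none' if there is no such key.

Answer: rat yak

Derivation:
Start: bits=000000000000
After insert 'koi': sets bits 2 9 10 -> bits=001000000110
After insert 'ape': sets bits 1 8 9 -> bits=011000001110
After insert 'ram': sets bits 4 6 7 -> bits=011010111110
After insert 'elk': sets bits 7 8 10 -> bits=011010111110
After insert 'dog': sets bits 2 4 10 -> bits=011010111110
Not inserted: bee emu fox rat yak — query each against bits=011010111110:
query bee: checks bit2=1, bit5=0, bit9=1 (has a 0) -> no => not a false positive
query emu: checks bit0=0, bit2=1 (has a 0) -> no => not a false positive
query fox: checks bit5=0, bit11=0 (has a 0) -> no => not a false positive
query rat: checks bit4=1, bit8=1 (all 1) -> maybe => FALSE POSITIVE
query yak: checks bit1=1, bit8=1 (all 1) -> maybe => FALSE POSITIVE
False positives (alphabetical): rat yak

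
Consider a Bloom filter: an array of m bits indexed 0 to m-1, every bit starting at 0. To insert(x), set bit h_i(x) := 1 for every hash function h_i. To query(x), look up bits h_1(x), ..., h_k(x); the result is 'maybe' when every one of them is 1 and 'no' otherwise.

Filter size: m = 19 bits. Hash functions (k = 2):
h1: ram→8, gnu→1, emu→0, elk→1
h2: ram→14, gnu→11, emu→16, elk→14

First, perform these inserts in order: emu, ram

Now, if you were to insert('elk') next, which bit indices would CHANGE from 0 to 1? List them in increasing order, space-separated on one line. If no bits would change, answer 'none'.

Start: bits=0000000000000000000
After insert 'emu': sets bits 0 16 -> bits=1000000000000000100
After insert 'ram': sets bits 8 14 -> bits=1000000010000010100
insert 'elk' would touch bits 1 14; currently bit1=0, bit14=1
Bits that are 0 among those (would change 0->1): 1

Answer: 1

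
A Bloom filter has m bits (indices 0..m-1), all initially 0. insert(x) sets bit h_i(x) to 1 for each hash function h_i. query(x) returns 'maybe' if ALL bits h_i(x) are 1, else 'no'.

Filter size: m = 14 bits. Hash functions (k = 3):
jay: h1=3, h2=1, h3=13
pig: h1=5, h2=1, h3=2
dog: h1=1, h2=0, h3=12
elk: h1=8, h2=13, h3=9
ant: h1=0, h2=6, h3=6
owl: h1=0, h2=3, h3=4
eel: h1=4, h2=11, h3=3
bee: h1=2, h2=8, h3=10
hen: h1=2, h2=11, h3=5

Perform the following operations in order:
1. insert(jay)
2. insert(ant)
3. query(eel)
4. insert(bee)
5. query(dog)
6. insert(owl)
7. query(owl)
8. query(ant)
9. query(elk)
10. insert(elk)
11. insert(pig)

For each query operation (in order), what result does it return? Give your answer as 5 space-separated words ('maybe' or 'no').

Start: bits=00000000000000
Op 1: insert jay -> sets bits 1 3 13 -> bits=01010000000001
Op 2: insert ant -> sets bits 0 6 -> bits=11010010000001
Op 3: query eel -> checks bit3=1, bit4=0, bit11=0 (has a 0) -> no
Op 4: insert bee -> sets bits 2 8 10 -> bits=11110010101001
Op 5: query dog -> checks bit0=1, bit1=1, bit12=0 (has a 0) -> no
Op 6: insert owl -> sets bits 0 3 4 -> bits=11111010101001
Op 7: query owl -> checks bit0=1, bit3=1, bit4=1 (all 1) -> maybe
Op 8: query ant -> checks bit0=1, bit6=1 (all 1) -> maybe
Op 9: query elk -> checks bit8=1, bit9=0, bit13=1 (has a 0) -> no
Op 10: insert elk -> sets bits 8 9 13 -> bits=11111010111001
Op 11: insert pig -> sets bits 1 2 5 -> bits=11111110111001
Query results in order: no no maybe maybe no

Answer: no no maybe maybe no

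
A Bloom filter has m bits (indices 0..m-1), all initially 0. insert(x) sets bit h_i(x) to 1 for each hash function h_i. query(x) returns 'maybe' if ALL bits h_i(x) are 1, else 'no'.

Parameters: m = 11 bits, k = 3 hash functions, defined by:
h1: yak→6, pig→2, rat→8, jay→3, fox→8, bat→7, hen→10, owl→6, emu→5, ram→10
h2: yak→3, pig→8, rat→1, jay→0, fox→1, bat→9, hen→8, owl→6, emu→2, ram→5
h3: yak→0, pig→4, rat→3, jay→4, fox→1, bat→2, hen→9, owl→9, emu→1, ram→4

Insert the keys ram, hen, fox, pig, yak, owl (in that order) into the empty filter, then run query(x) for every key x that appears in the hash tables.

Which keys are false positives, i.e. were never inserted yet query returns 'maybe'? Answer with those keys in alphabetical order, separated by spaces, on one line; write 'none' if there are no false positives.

Start: bits=00000000000
After insert 'ram': sets bits 4 5 10 -> bits=00001100001
After insert 'hen': sets bits 8 9 10 -> bits=00001100111
After insert 'fox': sets bits 1 8 -> bits=01001100111
After insert 'pig': sets bits 2 4 8 -> bits=01101100111
After insert 'yak': sets bits 0 3 6 -> bits=11111110111
After insert 'owl': sets bits 6 9 -> bits=11111110111
Not inserted: bat emu jay rat — query each against bits=11111110111:
query bat: checks bit2=1, bit7=0, bit9=1 (has a 0) -> no => not a false positive
query emu: checks bit1=1, bit2=1, bit5=1 (all 1) -> maybe => FALSE POSITIVE
query jay: checks bit0=1, bit3=1, bit4=1 (all 1) -> maybe => FALSE POSITIVE
query rat: checks bit1=1, bit3=1, bit8=1 (all 1) -> maybe => FALSE POSITIVE
False positives (alphabetical): emu jay rat

Answer: emu jay rat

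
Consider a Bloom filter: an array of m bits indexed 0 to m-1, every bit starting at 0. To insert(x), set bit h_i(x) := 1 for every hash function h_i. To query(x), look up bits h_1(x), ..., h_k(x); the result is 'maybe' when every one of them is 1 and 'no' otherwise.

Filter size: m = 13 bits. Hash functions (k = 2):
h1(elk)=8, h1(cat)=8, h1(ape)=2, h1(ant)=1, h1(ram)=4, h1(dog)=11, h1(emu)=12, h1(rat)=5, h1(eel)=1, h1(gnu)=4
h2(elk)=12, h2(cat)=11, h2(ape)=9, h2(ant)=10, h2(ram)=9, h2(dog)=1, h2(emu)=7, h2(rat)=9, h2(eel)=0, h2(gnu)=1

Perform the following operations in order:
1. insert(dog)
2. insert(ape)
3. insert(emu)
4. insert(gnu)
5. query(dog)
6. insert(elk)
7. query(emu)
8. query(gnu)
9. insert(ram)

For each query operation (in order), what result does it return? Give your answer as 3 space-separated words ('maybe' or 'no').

Answer: maybe maybe maybe

Derivation:
Start: bits=0000000000000
Op 1: insert dog -> sets bits 1 11 -> bits=0100000000010
Op 2: insert ape -> sets bits 2 9 -> bits=0110000001010
Op 3: insert emu -> sets bits 7 12 -> bits=0110000101011
Op 4: insert gnu -> sets bits 1 4 -> bits=0110100101011
Op 5: query dog -> checks bit1=1, bit11=1 (all 1) -> maybe
Op 6: insert elk -> sets bits 8 12 -> bits=0110100111011
Op 7: query emu -> checks bit7=1, bit12=1 (all 1) -> maybe
Op 8: query gnu -> checks bit1=1, bit4=1 (all 1) -> maybe
Op 9: insert ram -> sets bits 4 9 -> bits=0110100111011
Query results in order: maybe maybe maybe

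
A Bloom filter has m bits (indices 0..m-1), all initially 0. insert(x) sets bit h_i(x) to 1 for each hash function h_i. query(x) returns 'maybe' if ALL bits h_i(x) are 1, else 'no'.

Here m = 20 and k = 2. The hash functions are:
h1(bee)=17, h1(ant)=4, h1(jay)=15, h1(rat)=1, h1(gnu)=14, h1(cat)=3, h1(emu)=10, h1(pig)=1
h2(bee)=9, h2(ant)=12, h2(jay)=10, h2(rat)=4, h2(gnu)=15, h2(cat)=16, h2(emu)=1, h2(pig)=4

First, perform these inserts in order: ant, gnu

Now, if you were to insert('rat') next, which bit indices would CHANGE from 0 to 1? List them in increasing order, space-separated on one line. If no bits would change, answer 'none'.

Answer: 1

Derivation:
Start: bits=00000000000000000000
After insert 'ant': sets bits 4 12 -> bits=00001000000010000000
After insert 'gnu': sets bits 14 15 -> bits=00001000000010110000
insert 'rat' would touch bits 1 4; currently bit1=0, bit4=1
Bits that are 0 among those (would change 0->1): 1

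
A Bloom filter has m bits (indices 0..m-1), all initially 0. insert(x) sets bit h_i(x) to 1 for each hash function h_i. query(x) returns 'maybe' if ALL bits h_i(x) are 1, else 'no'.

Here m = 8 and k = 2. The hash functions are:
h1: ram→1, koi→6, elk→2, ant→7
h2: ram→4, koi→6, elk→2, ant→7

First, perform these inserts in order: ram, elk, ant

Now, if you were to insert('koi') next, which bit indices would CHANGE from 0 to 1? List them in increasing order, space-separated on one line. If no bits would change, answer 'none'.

Answer: 6

Derivation:
Start: bits=00000000
After insert 'ram': sets bits 1 4 -> bits=01001000
After insert 'elk': sets bits 2 -> bits=01101000
After insert 'ant': sets bits 7 -> bits=01101001
insert 'koi' would touch bits 6; currently bit6=0
Bits that are 0 among those (would change 0->1): 6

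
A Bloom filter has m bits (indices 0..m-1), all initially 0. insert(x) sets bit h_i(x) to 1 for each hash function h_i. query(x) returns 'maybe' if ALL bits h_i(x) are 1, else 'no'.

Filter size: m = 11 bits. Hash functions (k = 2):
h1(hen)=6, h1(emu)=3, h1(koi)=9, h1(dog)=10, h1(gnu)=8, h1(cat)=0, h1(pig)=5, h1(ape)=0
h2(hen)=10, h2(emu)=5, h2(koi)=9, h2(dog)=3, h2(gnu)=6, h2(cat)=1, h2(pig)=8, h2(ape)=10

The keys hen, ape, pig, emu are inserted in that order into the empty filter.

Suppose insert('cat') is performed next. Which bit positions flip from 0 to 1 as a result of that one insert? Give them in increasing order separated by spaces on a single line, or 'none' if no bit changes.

Start: bits=00000000000
After insert 'hen': sets bits 6 10 -> bits=00000010001
After insert 'ape': sets bits 0 10 -> bits=10000010001
After insert 'pig': sets bits 5 8 -> bits=10000110101
After insert 'emu': sets bits 3 5 -> bits=10010110101
insert 'cat' would touch bits 0 1; currently bit0=1, bit1=0
Bits that are 0 among those (would change 0->1): 1

Answer: 1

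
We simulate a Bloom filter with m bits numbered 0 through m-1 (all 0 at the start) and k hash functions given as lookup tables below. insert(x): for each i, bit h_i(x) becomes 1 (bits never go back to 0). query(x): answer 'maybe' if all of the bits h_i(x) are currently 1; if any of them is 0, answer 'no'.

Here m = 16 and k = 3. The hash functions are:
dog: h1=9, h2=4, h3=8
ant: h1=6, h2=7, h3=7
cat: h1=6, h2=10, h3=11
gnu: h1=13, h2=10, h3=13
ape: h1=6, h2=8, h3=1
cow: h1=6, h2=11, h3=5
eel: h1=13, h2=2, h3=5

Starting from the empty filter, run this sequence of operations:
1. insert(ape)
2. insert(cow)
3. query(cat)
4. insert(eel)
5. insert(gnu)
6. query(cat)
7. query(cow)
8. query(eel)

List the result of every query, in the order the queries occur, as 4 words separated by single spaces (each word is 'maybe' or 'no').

Answer: no maybe maybe maybe

Derivation:
Start: bits=0000000000000000
Op 1: insert ape -> sets bits 1 6 8 -> bits=0100001010000000
Op 2: insert cow -> sets bits 5 6 11 -> bits=0100011010010000
Op 3: query cat -> checks bit6=1, bit10=0, bit11=1 (has a 0) -> no
Op 4: insert eel -> sets bits 2 5 13 -> bits=0110011010010100
Op 5: insert gnu -> sets bits 10 13 -> bits=0110011010110100
Op 6: query cat -> checks bit6=1, bit10=1, bit11=1 (all 1) -> maybe
Op 7: query cow -> checks bit5=1, bit6=1, bit11=1 (all 1) -> maybe
Op 8: query eel -> checks bit2=1, bit5=1, bit13=1 (all 1) -> maybe
Query results in order: no maybe maybe maybe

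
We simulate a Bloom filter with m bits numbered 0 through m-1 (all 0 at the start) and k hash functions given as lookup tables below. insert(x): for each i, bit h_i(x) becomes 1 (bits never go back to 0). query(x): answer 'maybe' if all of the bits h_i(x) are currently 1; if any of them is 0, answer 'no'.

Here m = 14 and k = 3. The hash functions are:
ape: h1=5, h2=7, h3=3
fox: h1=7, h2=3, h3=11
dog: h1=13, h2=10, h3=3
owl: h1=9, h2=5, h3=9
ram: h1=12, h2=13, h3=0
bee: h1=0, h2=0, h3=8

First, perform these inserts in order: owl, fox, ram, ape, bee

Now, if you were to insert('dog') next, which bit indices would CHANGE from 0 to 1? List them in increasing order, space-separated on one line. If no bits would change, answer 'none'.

Answer: 10

Derivation:
Start: bits=00000000000000
After insert 'owl': sets bits 5 9 -> bits=00000100010000
After insert 'fox': sets bits 3 7 11 -> bits=00010101010100
After insert 'ram': sets bits 0 12 13 -> bits=10010101010111
After insert 'ape': sets bits 3 5 7 -> bits=10010101010111
After insert 'bee': sets bits 0 8 -> bits=10010101110111
insert 'dog' would touch bits 3 10 13; currently bit3=1, bit10=0, bit13=1
Bits that are 0 among those (would change 0->1): 10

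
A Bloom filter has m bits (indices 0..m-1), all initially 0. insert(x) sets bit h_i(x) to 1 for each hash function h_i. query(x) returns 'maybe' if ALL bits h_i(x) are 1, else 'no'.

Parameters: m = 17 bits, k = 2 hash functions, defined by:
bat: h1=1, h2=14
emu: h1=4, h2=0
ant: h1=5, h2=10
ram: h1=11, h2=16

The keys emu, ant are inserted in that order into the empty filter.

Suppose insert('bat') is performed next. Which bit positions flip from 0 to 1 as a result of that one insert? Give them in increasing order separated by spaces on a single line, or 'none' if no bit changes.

Start: bits=00000000000000000
After insert 'emu': sets bits 0 4 -> bits=10001000000000000
After insert 'ant': sets bits 5 10 -> bits=10001100001000000
insert 'bat' would touch bits 1 14; currently bit1=0, bit14=0
Bits that are 0 among those (would change 0->1): 1 14

Answer: 1 14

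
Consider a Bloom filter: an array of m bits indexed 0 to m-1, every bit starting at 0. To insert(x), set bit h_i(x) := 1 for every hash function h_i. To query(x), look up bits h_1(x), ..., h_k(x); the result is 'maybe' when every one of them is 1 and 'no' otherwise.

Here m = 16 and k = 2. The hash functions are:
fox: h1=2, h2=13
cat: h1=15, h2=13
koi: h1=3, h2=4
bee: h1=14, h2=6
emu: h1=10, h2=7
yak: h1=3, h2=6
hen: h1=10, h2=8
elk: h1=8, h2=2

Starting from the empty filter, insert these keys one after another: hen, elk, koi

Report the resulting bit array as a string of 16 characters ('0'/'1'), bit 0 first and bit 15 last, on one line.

Start: bits=0000000000000000
After insert 'hen': sets bits 8 10 -> bits=0000000010100000
After insert 'elk': sets bits 2 8 -> bits=0010000010100000
After insert 'koi': sets bits 3 4 -> bits=0011100010100000

Answer: 0011100010100000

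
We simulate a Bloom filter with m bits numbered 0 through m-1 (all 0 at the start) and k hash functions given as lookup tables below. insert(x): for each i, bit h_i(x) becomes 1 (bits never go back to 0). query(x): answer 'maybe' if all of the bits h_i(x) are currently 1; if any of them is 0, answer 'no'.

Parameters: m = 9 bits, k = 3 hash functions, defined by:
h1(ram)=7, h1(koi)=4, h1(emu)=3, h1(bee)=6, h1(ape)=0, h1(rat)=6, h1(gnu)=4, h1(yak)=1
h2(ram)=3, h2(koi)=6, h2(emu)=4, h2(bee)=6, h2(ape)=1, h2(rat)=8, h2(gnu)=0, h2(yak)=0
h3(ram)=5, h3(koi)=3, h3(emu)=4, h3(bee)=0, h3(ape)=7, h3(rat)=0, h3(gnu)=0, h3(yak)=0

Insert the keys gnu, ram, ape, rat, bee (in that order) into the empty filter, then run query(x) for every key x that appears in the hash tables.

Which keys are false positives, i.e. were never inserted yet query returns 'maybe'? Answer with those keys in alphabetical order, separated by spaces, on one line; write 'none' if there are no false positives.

Answer: emu koi yak

Derivation:
Start: bits=000000000
After insert 'gnu': sets bits 0 4 -> bits=100010000
After insert 'ram': sets bits 3 5 7 -> bits=100111010
After insert 'ape': sets bits 0 1 7 -> bits=110111010
After insert 'rat': sets bits 0 6 8 -> bits=110111111
After insert 'bee': sets bits 0 6 -> bits=110111111
Not inserted: emu koi yak — query each against bits=110111111:
query emu: checks bit3=1, bit4=1 (all 1) -> maybe => FALSE POSITIVE
query koi: checks bit3=1, bit4=1, bit6=1 (all 1) -> maybe => FALSE POSITIVE
query yak: checks bit0=1, bit1=1 (all 1) -> maybe => FALSE POSITIVE
False positives (alphabetical): emu koi yak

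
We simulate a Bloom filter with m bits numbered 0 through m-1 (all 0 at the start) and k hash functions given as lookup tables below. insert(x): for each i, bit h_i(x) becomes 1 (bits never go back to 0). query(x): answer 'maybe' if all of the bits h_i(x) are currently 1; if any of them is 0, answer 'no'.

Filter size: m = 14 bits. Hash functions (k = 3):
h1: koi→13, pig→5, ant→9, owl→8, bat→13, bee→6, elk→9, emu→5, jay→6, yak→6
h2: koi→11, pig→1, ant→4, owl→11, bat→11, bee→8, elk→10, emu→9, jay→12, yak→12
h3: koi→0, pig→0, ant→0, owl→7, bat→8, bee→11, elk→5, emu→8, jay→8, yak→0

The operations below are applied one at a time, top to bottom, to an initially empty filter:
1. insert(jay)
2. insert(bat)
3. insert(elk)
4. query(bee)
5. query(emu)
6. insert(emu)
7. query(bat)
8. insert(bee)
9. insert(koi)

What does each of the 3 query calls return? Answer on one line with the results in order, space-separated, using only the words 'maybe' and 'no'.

Answer: maybe maybe maybe

Derivation:
Start: bits=00000000000000
Op 1: insert jay -> sets bits 6 8 12 -> bits=00000010100010
Op 2: insert bat -> sets bits 8 11 13 -> bits=00000010100111
Op 3: insert elk -> sets bits 5 9 10 -> bits=00000110111111
Op 4: query bee -> checks bit6=1, bit8=1, bit11=1 (all 1) -> maybe
Op 5: query emu -> checks bit5=1, bit8=1, bit9=1 (all 1) -> maybe
Op 6: insert emu -> sets bits 5 8 9 -> bits=00000110111111
Op 7: query bat -> checks bit8=1, bit11=1, bit13=1 (all 1) -> maybe
Op 8: insert bee -> sets bits 6 8 11 -> bits=00000110111111
Op 9: insert koi -> sets bits 0 11 13 -> bits=10000110111111
Query results in order: maybe maybe maybe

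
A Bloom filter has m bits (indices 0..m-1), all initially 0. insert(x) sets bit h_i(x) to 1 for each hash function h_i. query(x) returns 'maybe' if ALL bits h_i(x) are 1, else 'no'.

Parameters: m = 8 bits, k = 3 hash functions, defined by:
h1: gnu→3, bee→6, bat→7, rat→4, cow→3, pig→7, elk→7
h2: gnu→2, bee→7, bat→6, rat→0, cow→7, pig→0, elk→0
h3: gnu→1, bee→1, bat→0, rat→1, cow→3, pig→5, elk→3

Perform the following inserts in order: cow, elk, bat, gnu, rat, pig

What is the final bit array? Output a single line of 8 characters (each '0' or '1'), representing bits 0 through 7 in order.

Answer: 11111111

Derivation:
Start: bits=00000000
After insert 'cow': sets bits 3 7 -> bits=00010001
After insert 'elk': sets bits 0 3 7 -> bits=10010001
After insert 'bat': sets bits 0 6 7 -> bits=10010011
After insert 'gnu': sets bits 1 2 3 -> bits=11110011
After insert 'rat': sets bits 0 1 4 -> bits=11111011
After insert 'pig': sets bits 0 5 7 -> bits=11111111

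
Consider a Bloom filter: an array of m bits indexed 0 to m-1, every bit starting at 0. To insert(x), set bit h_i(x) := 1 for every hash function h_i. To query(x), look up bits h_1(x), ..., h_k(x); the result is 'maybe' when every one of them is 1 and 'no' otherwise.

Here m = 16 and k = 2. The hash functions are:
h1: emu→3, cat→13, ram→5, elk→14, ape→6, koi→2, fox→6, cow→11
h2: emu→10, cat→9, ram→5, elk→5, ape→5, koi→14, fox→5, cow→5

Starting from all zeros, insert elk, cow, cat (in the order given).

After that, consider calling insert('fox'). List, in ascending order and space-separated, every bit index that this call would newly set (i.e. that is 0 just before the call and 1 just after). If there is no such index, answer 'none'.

Answer: 6

Derivation:
Start: bits=0000000000000000
After insert 'elk': sets bits 5 14 -> bits=0000010000000010
After insert 'cow': sets bits 5 11 -> bits=0000010000010010
After insert 'cat': sets bits 9 13 -> bits=0000010001010110
insert 'fox' would touch bits 5 6; currently bit5=1, bit6=0
Bits that are 0 among those (would change 0->1): 6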